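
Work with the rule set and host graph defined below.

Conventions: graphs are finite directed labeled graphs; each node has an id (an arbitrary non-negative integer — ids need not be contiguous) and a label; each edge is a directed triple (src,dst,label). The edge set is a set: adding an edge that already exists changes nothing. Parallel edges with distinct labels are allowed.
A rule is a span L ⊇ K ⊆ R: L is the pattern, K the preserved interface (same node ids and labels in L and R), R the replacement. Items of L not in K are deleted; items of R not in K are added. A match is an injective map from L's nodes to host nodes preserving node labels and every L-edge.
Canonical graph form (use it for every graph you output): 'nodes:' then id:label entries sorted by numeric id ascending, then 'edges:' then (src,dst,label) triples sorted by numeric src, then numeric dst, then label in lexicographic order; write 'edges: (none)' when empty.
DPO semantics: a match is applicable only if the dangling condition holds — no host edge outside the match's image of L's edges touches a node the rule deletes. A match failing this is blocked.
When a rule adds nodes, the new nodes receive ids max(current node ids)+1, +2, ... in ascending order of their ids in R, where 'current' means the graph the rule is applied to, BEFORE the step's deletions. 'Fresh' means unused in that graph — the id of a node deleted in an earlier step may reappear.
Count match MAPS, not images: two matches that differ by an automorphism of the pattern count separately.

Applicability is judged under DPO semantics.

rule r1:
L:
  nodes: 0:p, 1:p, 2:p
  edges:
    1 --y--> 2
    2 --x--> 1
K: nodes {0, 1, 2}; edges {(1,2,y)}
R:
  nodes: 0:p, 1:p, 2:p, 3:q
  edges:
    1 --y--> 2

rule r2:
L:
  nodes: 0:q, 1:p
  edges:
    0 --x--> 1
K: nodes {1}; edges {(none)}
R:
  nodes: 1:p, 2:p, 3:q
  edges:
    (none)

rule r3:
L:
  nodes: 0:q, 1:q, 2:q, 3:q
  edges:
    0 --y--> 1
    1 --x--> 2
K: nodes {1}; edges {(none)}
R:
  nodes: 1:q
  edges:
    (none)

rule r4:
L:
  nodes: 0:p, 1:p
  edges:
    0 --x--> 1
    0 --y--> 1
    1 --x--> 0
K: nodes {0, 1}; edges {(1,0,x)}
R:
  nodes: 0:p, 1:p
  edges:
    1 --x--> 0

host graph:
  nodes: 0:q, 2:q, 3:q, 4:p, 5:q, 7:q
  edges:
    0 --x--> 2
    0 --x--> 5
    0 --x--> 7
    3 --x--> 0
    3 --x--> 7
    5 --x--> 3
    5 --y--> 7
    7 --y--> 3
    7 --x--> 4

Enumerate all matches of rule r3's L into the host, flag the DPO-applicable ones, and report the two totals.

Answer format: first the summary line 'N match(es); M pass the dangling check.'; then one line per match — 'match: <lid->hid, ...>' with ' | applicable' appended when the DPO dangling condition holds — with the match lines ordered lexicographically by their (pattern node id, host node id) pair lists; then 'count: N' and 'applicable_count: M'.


2 match(es); 0 pass the dangling check.
match: 0->7, 1->3, 2->0, 3->2
match: 0->7, 1->3, 2->0, 3->5
count: 2
applicable_count: 0


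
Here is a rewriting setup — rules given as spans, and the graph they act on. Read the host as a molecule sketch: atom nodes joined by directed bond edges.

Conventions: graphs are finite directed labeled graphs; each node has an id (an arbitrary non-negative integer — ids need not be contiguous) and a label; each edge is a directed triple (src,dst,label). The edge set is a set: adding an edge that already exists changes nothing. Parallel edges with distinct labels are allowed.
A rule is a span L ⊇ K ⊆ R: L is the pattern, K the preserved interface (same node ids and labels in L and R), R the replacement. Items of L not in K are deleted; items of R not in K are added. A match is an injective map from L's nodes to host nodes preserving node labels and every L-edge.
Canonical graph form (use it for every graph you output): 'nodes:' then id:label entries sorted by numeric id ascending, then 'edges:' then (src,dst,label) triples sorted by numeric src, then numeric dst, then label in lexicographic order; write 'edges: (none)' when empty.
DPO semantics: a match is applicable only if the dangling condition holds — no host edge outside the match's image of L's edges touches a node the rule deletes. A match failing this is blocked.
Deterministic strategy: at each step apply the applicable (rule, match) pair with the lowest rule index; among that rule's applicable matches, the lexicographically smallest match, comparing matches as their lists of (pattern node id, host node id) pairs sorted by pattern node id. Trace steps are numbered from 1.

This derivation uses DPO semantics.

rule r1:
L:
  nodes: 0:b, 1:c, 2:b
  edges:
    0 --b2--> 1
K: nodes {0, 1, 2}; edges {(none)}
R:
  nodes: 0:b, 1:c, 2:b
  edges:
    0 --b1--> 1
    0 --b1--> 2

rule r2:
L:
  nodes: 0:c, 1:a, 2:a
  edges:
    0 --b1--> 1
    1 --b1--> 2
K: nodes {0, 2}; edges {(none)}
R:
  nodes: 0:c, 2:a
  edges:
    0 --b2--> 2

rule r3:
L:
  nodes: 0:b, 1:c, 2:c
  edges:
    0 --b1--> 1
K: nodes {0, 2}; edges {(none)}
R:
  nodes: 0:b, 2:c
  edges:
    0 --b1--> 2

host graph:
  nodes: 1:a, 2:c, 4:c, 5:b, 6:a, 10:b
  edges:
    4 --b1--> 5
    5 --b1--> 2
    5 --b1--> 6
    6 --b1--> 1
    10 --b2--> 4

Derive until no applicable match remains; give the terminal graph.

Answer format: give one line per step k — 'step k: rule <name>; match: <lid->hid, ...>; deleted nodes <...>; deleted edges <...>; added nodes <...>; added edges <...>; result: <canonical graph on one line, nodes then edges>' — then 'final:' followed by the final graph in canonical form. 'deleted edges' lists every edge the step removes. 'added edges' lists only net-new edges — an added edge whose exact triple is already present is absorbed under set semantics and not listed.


step 1: rule r1; match: 0->10, 1->4, 2->5; deleted nodes (none); deleted edges (10,4,b2); added nodes (none); added edges (10,4,b1); (10,5,b1); result: nodes: 1:a, 2:c, 4:c, 5:b, 6:a, 10:b edges: (4,5,b1); (5,2,b1); (5,6,b1); (6,1,b1); (10,4,b1); (10,5,b1)
step 2: rule r3; match: 0->5, 1->2, 2->4; deleted nodes 2; deleted edges (5,2,b1); added nodes (none); added edges (5,4,b1); result: nodes: 1:a, 4:c, 5:b, 6:a, 10:b edges: (4,5,b1); (5,4,b1); (5,6,b1); (6,1,b1); (10,4,b1); (10,5,b1)
final:
nodes: 1:a, 4:c, 5:b, 6:a, 10:b
edges: (4,5,b1); (5,4,b1); (5,6,b1); (6,1,b1); (10,4,b1); (10,5,b1)


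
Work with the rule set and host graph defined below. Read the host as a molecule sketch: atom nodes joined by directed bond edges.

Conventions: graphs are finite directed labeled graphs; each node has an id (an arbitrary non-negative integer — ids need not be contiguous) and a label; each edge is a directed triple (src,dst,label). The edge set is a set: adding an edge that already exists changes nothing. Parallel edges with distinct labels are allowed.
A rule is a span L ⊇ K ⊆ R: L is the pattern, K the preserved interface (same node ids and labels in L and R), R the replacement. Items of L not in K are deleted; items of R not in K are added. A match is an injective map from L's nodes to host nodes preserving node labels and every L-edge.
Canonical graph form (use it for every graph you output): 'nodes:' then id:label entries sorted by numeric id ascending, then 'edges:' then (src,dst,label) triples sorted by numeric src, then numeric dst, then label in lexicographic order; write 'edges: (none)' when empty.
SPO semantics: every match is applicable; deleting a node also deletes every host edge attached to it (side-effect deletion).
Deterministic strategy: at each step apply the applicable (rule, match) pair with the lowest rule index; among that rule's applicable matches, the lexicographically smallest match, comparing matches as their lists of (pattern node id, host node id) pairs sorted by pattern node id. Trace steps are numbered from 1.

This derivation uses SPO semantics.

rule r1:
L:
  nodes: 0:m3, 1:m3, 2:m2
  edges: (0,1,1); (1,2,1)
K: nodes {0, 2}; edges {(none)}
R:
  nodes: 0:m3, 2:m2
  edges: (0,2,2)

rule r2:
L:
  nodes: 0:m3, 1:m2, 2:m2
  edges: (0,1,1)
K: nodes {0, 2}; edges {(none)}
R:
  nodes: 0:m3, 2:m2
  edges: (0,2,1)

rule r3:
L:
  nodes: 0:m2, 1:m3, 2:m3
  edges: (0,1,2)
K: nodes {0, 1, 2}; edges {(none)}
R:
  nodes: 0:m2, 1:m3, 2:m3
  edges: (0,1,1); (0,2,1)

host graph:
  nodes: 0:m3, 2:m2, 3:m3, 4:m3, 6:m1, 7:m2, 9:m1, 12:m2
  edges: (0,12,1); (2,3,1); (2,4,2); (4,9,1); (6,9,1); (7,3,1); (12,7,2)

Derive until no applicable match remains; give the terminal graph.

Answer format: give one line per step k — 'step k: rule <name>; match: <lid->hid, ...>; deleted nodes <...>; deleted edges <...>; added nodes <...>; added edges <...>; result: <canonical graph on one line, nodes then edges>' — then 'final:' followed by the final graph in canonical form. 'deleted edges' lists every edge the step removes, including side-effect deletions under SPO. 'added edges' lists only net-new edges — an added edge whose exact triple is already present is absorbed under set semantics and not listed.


step 1: rule r2; match: 0->0, 1->12, 2->2; deleted nodes 12; deleted edges (0,12,1); (12,7,2); added nodes (none); added edges (0,2,1); result: nodes: 0:m3, 2:m2, 3:m3, 4:m3, 6:m1, 7:m2, 9:m1 edges: (0,2,1); (2,3,1); (2,4,2); (4,9,1); (6,9,1); (7,3,1)
step 2: rule r2; match: 0->0, 1->2, 2->7; deleted nodes 2; deleted edges (0,2,1); (2,3,1); (2,4,2); added nodes (none); added edges (0,7,1); result: nodes: 0:m3, 3:m3, 4:m3, 6:m1, 7:m2, 9:m1 edges: (0,7,1); (4,9,1); (6,9,1); (7,3,1)
final:
nodes: 0:m3, 3:m3, 4:m3, 6:m1, 7:m2, 9:m1
edges: (0,7,1); (4,9,1); (6,9,1); (7,3,1)


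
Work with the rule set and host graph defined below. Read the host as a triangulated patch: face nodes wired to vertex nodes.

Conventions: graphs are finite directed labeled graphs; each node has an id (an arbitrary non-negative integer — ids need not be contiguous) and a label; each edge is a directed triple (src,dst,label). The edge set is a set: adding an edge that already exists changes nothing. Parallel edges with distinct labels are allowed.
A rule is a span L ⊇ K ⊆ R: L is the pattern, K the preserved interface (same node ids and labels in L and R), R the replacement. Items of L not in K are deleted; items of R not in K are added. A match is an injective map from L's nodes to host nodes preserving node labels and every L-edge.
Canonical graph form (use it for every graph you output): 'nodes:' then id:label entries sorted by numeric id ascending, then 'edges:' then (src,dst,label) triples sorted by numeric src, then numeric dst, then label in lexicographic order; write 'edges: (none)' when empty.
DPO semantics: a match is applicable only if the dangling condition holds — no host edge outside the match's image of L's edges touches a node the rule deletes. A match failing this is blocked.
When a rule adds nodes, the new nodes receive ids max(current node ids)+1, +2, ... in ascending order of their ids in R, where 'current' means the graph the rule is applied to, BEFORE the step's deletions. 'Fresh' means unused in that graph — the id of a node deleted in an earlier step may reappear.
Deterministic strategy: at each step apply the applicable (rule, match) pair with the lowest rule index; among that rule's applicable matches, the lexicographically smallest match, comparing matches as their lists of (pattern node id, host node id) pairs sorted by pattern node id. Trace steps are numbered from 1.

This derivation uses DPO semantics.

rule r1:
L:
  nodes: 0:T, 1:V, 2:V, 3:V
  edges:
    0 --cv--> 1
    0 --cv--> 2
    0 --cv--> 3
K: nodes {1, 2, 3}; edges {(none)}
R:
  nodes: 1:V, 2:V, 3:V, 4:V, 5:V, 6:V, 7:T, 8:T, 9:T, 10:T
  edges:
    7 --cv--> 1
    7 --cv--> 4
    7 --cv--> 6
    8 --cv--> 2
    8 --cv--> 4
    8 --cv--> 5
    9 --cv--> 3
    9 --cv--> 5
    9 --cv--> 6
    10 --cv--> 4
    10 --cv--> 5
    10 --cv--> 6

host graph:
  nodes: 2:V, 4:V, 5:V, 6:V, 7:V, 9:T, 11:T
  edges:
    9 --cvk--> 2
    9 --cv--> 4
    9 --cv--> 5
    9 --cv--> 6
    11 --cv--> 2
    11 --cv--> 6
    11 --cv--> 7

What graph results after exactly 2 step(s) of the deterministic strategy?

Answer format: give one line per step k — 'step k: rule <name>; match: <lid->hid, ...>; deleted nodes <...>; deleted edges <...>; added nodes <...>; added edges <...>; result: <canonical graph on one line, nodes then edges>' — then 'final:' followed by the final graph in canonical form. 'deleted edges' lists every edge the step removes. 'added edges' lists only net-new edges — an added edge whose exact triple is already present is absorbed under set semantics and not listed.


step 1: rule r1; match: 0->11, 1->2, 2->6, 3->7; deleted nodes 11; deleted edges (11,2,cv); (11,6,cv); (11,7,cv); added nodes 12, 13, 14, 15, 16, 17, 18; added edges (15,2,cv); (15,12,cv); (15,14,cv); (16,6,cv); (16,12,cv); (16,13,cv); (17,7,cv); (17,13,cv); (17,14,cv); (18,12,cv); (18,13,cv); (18,14,cv); result: nodes: 2:V, 4:V, 5:V, 6:V, 7:V, 9:T, 12:V, 13:V, 14:V, 15:T, 16:T, 17:T, 18:T edges: (9,2,cvk); (9,4,cv); (9,5,cv); (9,6,cv); (15,2,cv); (15,12,cv); (15,14,cv); (16,6,cv); (16,12,cv); (16,13,cv); (17,7,cv); (17,13,cv); (17,14,cv); (18,12,cv); (18,13,cv); (18,14,cv)
step 2: rule r1; match: 0->15, 1->2, 2->12, 3->14; deleted nodes 15; deleted edges (15,2,cv); (15,12,cv); (15,14,cv); added nodes 19, 20, 21, 22, 23, 24, 25; added edges (22,2,cv); (22,19,cv); (22,21,cv); (23,12,cv); (23,19,cv); (23,20,cv); (24,14,cv); (24,20,cv); (24,21,cv); (25,19,cv); (25,20,cv); (25,21,cv); result: nodes: 2:V, 4:V, 5:V, 6:V, 7:V, 9:T, 12:V, 13:V, 14:V, 16:T, 17:T, 18:T, 19:V, 20:V, 21:V, 22:T, 23:T, 24:T, 25:T edges: (9,2,cvk); (9,4,cv); (9,5,cv); (9,6,cv); (16,6,cv); (16,12,cv); (16,13,cv); (17,7,cv); (17,13,cv); (17,14,cv); (18,12,cv); (18,13,cv); (18,14,cv); (22,2,cv); (22,19,cv); (22,21,cv); (23,12,cv); (23,19,cv); (23,20,cv); (24,14,cv); (24,20,cv); (24,21,cv); (25,19,cv); (25,20,cv); (25,21,cv)
final:
nodes: 2:V, 4:V, 5:V, 6:V, 7:V, 9:T, 12:V, 13:V, 14:V, 16:T, 17:T, 18:T, 19:V, 20:V, 21:V, 22:T, 23:T, 24:T, 25:T
edges: (9,2,cvk); (9,4,cv); (9,5,cv); (9,6,cv); (16,6,cv); (16,12,cv); (16,13,cv); (17,7,cv); (17,13,cv); (17,14,cv); (18,12,cv); (18,13,cv); (18,14,cv); (22,2,cv); (22,19,cv); (22,21,cv); (23,12,cv); (23,19,cv); (23,20,cv); (24,14,cv); (24,20,cv); (24,21,cv); (25,19,cv); (25,20,cv); (25,21,cv)


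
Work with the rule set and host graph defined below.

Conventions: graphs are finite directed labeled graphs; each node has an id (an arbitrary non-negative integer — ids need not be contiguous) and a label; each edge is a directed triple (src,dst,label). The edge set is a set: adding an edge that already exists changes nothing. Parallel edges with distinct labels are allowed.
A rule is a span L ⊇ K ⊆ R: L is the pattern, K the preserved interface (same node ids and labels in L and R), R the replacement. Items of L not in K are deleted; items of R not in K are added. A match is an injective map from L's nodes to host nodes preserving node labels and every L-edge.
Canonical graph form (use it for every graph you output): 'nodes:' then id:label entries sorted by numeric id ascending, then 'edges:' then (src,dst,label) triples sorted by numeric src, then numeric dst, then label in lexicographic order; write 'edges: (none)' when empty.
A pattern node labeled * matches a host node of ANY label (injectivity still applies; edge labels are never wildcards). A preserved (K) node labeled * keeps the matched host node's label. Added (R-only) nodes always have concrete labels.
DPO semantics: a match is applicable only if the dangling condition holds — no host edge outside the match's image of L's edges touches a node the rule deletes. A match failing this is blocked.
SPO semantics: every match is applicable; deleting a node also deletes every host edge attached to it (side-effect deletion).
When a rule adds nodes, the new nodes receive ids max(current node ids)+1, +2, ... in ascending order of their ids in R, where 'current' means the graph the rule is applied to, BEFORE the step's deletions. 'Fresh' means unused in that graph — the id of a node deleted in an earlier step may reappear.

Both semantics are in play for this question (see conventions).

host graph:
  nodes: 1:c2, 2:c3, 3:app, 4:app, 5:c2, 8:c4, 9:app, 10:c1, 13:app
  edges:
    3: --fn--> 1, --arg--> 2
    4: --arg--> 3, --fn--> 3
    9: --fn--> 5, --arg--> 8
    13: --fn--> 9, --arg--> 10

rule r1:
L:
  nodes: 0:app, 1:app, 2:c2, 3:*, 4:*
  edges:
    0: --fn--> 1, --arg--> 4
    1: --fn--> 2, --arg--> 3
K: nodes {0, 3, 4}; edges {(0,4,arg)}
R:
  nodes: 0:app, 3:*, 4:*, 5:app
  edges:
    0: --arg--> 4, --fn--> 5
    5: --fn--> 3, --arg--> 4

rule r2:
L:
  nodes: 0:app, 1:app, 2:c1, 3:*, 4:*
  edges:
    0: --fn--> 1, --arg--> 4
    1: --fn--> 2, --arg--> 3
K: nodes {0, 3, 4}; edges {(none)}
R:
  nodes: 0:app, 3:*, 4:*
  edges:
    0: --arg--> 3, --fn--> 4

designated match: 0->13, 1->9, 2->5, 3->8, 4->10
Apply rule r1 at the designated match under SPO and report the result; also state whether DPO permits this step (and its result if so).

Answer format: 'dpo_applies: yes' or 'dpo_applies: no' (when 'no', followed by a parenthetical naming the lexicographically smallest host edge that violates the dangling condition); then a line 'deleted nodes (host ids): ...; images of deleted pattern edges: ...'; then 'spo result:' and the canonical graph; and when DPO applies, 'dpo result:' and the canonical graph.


dpo_applies: yes
deleted nodes (host ids): 5, 9; images of deleted pattern edges: (9,5,fn); (9,8,arg); (13,9,fn)
spo result:
nodes: 1:c2, 2:c3, 3:app, 4:app, 8:c4, 10:c1, 13:app, 14:app
edges: (3,1,fn); (3,2,arg); (4,3,arg); (4,3,fn); (13,10,arg); (13,14,fn); (14,8,fn); (14,10,arg)
dpo result:
nodes: 1:c2, 2:c3, 3:app, 4:app, 8:c4, 10:c1, 13:app, 14:app
edges: (3,1,fn); (3,2,arg); (4,3,arg); (4,3,fn); (13,10,arg); (13,14,fn); (14,8,fn); (14,10,arg)


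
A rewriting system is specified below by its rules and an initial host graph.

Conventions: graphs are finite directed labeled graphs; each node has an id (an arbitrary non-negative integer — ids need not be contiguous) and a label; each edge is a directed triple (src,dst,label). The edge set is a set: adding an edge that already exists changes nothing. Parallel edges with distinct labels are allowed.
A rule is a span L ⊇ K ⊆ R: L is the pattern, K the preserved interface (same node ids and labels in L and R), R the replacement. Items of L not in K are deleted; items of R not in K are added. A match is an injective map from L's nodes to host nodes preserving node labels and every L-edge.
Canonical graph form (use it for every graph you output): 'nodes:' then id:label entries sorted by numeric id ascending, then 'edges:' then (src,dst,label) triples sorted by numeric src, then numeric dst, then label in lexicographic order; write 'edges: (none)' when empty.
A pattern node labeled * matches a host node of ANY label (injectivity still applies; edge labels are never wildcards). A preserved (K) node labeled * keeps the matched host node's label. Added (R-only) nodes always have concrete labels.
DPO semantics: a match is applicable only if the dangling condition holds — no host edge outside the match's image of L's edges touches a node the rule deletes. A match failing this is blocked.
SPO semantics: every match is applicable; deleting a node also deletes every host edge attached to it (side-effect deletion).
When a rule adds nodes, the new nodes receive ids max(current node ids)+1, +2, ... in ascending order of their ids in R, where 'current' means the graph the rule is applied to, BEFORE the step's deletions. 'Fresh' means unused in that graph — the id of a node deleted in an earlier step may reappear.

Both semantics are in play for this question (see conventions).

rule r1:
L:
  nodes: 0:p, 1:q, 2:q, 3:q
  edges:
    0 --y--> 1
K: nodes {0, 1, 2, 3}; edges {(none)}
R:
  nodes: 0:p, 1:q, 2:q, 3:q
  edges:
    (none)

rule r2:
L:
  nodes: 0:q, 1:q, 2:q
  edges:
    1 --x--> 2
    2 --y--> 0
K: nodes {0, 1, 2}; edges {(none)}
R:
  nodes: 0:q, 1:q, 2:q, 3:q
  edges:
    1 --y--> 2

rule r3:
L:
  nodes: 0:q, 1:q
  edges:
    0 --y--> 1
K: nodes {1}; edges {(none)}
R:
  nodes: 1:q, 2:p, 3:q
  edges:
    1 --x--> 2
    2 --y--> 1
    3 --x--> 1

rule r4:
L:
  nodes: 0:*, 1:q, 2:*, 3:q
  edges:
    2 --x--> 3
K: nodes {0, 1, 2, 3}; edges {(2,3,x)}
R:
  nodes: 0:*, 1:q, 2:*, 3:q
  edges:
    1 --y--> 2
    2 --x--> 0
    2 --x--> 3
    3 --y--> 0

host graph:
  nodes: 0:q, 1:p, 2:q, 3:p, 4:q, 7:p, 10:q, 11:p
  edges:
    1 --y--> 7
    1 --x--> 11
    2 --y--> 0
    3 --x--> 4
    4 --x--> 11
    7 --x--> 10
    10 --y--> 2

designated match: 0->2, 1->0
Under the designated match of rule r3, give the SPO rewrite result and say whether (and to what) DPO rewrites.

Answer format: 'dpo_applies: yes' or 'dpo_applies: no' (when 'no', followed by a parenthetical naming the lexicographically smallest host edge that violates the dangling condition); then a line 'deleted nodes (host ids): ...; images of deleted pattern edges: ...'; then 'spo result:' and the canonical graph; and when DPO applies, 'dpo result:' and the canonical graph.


dpo_applies: no
(the rule deletes node 2, which keeps host edge (10,2,y) outside the match image — the dangling condition fails, DPO blocks; SPO proceeds and side-deletes such edges)
deleted nodes (host ids): 2; images of deleted pattern edges: (2,0,y)
spo result:
nodes: 0:q, 1:p, 3:p, 4:q, 7:p, 10:q, 11:p, 12:p, 13:q
edges: (0,12,x); (1,7,y); (1,11,x); (3,4,x); (4,11,x); (7,10,x); (12,0,y); (13,0,x)


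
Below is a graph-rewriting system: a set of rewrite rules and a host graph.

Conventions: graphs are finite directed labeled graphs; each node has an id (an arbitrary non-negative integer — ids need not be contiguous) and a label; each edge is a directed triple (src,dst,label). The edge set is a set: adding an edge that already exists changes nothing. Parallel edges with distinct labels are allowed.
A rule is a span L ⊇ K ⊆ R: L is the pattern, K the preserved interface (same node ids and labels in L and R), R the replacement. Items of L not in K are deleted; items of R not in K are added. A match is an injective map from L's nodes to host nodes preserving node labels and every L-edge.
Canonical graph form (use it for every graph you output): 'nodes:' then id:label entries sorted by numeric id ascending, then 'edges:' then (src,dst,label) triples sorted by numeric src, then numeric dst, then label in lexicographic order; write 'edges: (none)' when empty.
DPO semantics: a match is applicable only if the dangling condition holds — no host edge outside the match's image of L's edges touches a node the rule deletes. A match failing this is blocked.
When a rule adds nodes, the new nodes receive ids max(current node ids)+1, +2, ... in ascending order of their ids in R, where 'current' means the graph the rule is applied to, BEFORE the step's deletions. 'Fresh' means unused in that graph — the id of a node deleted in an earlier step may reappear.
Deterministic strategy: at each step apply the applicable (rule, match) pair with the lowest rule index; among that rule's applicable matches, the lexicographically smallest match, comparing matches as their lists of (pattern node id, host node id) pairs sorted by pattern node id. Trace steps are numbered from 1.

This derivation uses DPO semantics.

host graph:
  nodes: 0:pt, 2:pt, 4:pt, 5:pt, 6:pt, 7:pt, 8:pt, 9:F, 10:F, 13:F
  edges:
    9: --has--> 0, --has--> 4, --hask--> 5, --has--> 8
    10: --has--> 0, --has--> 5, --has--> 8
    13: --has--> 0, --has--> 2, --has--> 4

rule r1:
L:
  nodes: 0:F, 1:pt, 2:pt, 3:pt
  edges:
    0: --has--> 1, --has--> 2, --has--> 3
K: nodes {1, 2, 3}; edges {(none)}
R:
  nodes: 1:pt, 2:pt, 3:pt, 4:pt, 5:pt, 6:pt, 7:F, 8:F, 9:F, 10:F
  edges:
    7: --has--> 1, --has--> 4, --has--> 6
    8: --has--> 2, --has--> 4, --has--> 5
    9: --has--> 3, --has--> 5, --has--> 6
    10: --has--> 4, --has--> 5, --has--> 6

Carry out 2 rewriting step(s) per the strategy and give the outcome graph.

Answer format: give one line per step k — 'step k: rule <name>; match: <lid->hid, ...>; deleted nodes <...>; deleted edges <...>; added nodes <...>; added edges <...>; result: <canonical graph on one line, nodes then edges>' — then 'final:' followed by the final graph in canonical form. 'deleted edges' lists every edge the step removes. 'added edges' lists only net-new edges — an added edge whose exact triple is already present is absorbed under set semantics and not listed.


step 1: rule r1; match: 0->10, 1->0, 2->5, 3->8; deleted nodes 10; deleted edges (10,0,has); (10,5,has); (10,8,has); added nodes 14, 15, 16, 17, 18, 19, 20; added edges (17,0,has); (17,14,has); (17,16,has); (18,5,has); (18,14,has); (18,15,has); (19,8,has); (19,15,has); (19,16,has); (20,14,has); (20,15,has); (20,16,has); result: nodes: 0:pt, 2:pt, 4:pt, 5:pt, 6:pt, 7:pt, 8:pt, 9:F, 13:F, 14:pt, 15:pt, 16:pt, 17:F, 18:F, 19:F, 20:F edges: (9,0,has); (9,4,has); (9,5,hask); (9,8,has); (13,0,has); (13,2,has); (13,4,has); (17,0,has); (17,14,has); (17,16,has); (18,5,has); (18,14,has); (18,15,has); (19,8,has); (19,15,has); (19,16,has); (20,14,has); (20,15,has); (20,16,has)
step 2: rule r1; match: 0->13, 1->0, 2->2, 3->4; deleted nodes 13; deleted edges (13,0,has); (13,2,has); (13,4,has); added nodes 21, 22, 23, 24, 25, 26, 27; added edges (24,0,has); (24,21,has); (24,23,has); (25,2,has); (25,21,has); (25,22,has); (26,4,has); (26,22,has); (26,23,has); (27,21,has); (27,22,has); (27,23,has); result: nodes: 0:pt, 2:pt, 4:pt, 5:pt, 6:pt, 7:pt, 8:pt, 9:F, 14:pt, 15:pt, 16:pt, 17:F, 18:F, 19:F, 20:F, 21:pt, 22:pt, 23:pt, 24:F, 25:F, 26:F, 27:F edges: (9,0,has); (9,4,has); (9,5,hask); (9,8,has); (17,0,has); (17,14,has); (17,16,has); (18,5,has); (18,14,has); (18,15,has); (19,8,has); (19,15,has); (19,16,has); (20,14,has); (20,15,has); (20,16,has); (24,0,has); (24,21,has); (24,23,has); (25,2,has); (25,21,has); (25,22,has); (26,4,has); (26,22,has); (26,23,has); (27,21,has); (27,22,has); (27,23,has)
final:
nodes: 0:pt, 2:pt, 4:pt, 5:pt, 6:pt, 7:pt, 8:pt, 9:F, 14:pt, 15:pt, 16:pt, 17:F, 18:F, 19:F, 20:F, 21:pt, 22:pt, 23:pt, 24:F, 25:F, 26:F, 27:F
edges: (9,0,has); (9,4,has); (9,5,hask); (9,8,has); (17,0,has); (17,14,has); (17,16,has); (18,5,has); (18,14,has); (18,15,has); (19,8,has); (19,15,has); (19,16,has); (20,14,has); (20,15,has); (20,16,has); (24,0,has); (24,21,has); (24,23,has); (25,2,has); (25,21,has); (25,22,has); (26,4,has); (26,22,has); (26,23,has); (27,21,has); (27,22,has); (27,23,has)


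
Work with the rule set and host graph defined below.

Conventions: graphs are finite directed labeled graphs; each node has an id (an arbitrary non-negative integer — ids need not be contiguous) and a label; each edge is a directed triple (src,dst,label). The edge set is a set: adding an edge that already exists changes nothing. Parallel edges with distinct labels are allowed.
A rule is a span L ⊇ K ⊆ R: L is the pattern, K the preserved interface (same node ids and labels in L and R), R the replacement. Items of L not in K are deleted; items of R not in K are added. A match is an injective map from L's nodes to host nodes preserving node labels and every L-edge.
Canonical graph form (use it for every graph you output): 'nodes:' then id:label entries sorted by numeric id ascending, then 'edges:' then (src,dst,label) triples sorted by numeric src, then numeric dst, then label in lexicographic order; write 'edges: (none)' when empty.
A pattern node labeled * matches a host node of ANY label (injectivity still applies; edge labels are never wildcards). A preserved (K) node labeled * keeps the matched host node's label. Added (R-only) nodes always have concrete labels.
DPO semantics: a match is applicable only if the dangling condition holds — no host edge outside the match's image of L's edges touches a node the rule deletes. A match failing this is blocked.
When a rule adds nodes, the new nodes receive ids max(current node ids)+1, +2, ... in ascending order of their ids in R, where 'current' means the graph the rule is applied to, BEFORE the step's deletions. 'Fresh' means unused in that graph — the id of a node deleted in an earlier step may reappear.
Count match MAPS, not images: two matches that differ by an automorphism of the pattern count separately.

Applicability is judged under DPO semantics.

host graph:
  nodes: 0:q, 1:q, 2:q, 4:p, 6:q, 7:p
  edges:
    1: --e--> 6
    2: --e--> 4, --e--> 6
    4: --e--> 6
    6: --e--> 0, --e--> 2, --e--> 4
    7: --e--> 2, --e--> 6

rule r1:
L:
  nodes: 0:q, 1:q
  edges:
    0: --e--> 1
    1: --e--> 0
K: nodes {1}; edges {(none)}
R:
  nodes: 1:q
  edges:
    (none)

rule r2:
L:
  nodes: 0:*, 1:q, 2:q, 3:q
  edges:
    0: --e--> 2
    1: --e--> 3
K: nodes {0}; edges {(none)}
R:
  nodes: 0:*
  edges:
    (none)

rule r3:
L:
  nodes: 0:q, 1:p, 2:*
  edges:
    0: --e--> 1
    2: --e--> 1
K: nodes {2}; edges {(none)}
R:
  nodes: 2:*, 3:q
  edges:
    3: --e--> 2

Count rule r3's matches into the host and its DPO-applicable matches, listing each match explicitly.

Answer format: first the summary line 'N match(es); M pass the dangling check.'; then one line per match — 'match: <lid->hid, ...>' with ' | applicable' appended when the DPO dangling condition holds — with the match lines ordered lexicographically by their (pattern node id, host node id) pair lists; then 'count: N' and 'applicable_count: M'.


2 match(es); 0 pass the dangling check.
match: 0->2, 1->4, 2->6
match: 0->6, 1->4, 2->2
count: 2
applicable_count: 0


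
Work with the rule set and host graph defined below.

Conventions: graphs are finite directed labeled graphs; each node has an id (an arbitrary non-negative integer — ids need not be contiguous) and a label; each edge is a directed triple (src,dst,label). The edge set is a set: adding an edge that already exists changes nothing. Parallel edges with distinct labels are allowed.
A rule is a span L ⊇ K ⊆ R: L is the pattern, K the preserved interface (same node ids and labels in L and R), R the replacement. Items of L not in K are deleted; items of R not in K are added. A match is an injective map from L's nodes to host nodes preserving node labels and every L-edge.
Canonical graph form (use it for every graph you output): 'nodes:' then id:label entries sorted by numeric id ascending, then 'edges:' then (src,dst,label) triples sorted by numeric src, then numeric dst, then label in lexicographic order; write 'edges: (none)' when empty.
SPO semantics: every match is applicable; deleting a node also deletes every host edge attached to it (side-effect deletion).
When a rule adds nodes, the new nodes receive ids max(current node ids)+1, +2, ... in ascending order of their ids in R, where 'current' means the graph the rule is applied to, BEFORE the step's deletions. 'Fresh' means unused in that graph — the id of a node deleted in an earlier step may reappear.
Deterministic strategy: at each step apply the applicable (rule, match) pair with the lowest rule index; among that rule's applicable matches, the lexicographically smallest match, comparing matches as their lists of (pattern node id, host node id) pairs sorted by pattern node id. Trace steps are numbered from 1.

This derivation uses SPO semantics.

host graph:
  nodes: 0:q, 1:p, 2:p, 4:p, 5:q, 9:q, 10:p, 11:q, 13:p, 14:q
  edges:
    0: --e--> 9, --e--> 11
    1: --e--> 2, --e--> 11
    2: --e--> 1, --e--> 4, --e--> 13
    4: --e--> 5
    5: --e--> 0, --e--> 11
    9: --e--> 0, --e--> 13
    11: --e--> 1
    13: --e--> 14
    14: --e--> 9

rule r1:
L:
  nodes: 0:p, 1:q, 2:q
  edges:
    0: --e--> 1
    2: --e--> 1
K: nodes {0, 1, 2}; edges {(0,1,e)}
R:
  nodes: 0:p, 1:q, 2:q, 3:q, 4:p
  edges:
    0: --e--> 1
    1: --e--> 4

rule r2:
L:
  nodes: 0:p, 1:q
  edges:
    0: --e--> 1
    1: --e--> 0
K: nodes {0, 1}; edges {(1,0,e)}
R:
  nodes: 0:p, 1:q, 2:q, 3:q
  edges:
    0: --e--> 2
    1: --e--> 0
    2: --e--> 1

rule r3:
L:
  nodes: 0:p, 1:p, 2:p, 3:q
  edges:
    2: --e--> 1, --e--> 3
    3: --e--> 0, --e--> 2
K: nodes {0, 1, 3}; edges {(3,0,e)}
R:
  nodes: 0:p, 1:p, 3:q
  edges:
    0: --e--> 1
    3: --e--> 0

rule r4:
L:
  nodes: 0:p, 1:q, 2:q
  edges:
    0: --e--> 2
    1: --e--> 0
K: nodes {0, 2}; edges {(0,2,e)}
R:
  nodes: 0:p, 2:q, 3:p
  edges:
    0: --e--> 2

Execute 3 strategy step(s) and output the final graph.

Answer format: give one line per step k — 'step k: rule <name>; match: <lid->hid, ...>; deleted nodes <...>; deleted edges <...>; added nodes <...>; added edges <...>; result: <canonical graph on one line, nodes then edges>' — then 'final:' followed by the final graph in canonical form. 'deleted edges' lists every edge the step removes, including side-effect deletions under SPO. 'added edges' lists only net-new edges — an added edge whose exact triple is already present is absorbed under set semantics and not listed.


step 1: rule r1; match: 0->1, 1->11, 2->0; deleted nodes (none); deleted edges (0,11,e); added nodes 15, 16; added edges (11,16,e); result: nodes: 0:q, 1:p, 2:p, 4:p, 5:q, 9:q, 10:p, 11:q, 13:p, 14:q, 15:q, 16:p edges: (0,9,e); (1,2,e); (1,11,e); (2,1,e); (2,4,e); (2,13,e); (4,5,e); (5,0,e); (5,11,e); (9,0,e); (9,13,e); (11,1,e); (11,16,e); (13,14,e); (14,9,e)
step 2: rule r1; match: 0->1, 1->11, 2->5; deleted nodes (none); deleted edges (5,11,e); added nodes 17, 18; added edges (11,18,e); result: nodes: 0:q, 1:p, 2:p, 4:p, 5:q, 9:q, 10:p, 11:q, 13:p, 14:q, 15:q, 16:p, 17:q, 18:p edges: (0,9,e); (1,2,e); (1,11,e); (2,1,e); (2,4,e); (2,13,e); (4,5,e); (5,0,e); (9,0,e); (9,13,e); (11,1,e); (11,16,e); (11,18,e); (13,14,e); (14,9,e)
step 3: rule r2; match: 0->1, 1->11; deleted nodes (none); deleted edges (1,11,e); added nodes 19, 20; added edges (1,19,e); (19,11,e); result: nodes: 0:q, 1:p, 2:p, 4:p, 5:q, 9:q, 10:p, 11:q, 13:p, 14:q, 15:q, 16:p, 17:q, 18:p, 19:q, 20:q edges: (0,9,e); (1,2,e); (1,19,e); (2,1,e); (2,4,e); (2,13,e); (4,5,e); (5,0,e); (9,0,e); (9,13,e); (11,1,e); (11,16,e); (11,18,e); (13,14,e); (14,9,e); (19,11,e)
final:
nodes: 0:q, 1:p, 2:p, 4:p, 5:q, 9:q, 10:p, 11:q, 13:p, 14:q, 15:q, 16:p, 17:q, 18:p, 19:q, 20:q
edges: (0,9,e); (1,2,e); (1,19,e); (2,1,e); (2,4,e); (2,13,e); (4,5,e); (5,0,e); (9,0,e); (9,13,e); (11,1,e); (11,16,e); (11,18,e); (13,14,e); (14,9,e); (19,11,e)


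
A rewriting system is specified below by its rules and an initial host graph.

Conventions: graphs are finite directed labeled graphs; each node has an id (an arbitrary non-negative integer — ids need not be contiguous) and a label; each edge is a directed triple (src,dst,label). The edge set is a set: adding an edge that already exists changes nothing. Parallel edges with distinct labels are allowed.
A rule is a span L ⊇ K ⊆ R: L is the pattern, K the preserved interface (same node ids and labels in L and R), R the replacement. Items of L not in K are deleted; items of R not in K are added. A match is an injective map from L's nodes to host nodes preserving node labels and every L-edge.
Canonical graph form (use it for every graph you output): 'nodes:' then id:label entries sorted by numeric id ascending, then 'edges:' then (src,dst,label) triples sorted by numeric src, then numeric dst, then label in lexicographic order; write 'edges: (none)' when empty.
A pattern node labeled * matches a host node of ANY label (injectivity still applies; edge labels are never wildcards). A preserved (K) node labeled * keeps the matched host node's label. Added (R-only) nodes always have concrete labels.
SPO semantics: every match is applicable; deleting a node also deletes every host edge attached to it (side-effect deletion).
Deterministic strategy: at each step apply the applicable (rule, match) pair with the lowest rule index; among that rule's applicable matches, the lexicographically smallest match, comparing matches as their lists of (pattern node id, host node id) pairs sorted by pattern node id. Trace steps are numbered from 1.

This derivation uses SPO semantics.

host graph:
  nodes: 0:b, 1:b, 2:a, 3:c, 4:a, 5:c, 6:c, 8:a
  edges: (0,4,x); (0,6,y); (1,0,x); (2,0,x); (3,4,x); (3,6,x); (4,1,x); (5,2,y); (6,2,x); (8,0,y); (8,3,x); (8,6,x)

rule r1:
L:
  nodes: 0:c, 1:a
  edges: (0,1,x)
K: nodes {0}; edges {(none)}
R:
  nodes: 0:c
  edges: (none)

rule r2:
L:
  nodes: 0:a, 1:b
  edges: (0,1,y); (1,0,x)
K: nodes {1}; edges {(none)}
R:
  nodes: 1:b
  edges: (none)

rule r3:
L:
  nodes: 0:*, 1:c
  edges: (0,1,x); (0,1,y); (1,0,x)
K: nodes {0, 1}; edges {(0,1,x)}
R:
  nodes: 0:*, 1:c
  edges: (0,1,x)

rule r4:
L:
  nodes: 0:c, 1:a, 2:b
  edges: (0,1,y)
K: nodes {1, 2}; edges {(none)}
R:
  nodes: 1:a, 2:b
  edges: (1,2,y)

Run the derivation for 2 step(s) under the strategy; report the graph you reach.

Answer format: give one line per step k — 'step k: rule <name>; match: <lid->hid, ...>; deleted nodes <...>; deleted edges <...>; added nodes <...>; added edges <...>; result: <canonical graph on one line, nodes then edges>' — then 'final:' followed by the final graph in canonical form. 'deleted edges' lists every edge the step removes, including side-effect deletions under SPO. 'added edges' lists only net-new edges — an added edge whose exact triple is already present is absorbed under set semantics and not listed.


step 1: rule r1; match: 0->3, 1->4; deleted nodes 4; deleted edges (0,4,x); (3,4,x); (4,1,x); added nodes (none); added edges (none); result: nodes: 0:b, 1:b, 2:a, 3:c, 5:c, 6:c, 8:a edges: (0,6,y); (1,0,x); (2,0,x); (3,6,x); (5,2,y); (6,2,x); (8,0,y); (8,3,x); (8,6,x)
step 2: rule r1; match: 0->6, 1->2; deleted nodes 2; deleted edges (2,0,x); (5,2,y); (6,2,x); added nodes (none); added edges (none); result: nodes: 0:b, 1:b, 3:c, 5:c, 6:c, 8:a edges: (0,6,y); (1,0,x); (3,6,x); (8,0,y); (8,3,x); (8,6,x)
final:
nodes: 0:b, 1:b, 3:c, 5:c, 6:c, 8:a
edges: (0,6,y); (1,0,x); (3,6,x); (8,0,y); (8,3,x); (8,6,x)


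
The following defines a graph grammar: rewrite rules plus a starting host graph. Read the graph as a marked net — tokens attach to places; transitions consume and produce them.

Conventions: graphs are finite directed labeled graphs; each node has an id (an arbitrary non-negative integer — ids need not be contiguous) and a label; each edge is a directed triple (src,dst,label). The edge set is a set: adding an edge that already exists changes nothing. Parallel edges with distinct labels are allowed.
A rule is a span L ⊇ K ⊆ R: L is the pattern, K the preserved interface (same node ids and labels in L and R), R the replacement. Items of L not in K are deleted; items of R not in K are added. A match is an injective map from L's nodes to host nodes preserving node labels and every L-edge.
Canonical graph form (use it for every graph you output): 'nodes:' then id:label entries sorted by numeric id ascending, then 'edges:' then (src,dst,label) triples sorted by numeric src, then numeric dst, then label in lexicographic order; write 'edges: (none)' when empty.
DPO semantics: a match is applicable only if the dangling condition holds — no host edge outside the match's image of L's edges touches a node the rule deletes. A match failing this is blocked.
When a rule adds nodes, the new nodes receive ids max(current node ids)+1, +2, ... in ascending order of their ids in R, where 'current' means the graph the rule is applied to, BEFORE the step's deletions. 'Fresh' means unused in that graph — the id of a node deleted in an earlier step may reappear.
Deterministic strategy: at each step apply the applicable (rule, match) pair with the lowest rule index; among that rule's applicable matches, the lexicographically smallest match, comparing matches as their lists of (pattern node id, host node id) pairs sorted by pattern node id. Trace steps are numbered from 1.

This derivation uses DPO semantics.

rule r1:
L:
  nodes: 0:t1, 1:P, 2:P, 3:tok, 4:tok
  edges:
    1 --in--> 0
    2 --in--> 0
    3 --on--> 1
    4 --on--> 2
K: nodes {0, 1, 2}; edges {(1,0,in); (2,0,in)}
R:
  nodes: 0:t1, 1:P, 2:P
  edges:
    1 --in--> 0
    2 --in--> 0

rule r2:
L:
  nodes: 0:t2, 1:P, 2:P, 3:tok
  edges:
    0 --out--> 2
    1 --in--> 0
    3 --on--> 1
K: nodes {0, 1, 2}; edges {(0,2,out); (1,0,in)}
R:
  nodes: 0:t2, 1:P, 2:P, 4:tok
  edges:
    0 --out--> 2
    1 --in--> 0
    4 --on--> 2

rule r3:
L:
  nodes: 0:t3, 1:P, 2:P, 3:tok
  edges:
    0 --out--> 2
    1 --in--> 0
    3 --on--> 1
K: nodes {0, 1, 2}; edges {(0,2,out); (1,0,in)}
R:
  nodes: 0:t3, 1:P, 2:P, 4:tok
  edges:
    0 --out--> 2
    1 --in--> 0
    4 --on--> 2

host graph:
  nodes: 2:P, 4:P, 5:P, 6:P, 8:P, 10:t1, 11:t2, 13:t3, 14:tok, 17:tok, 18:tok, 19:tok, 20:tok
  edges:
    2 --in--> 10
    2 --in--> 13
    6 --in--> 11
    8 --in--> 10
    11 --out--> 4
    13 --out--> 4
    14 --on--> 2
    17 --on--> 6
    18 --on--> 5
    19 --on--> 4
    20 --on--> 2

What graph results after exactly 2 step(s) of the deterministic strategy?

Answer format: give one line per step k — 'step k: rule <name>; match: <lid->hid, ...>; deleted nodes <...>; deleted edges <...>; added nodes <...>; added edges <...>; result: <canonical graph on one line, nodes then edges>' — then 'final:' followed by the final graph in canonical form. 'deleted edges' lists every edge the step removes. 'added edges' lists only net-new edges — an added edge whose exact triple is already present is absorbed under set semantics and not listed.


step 1: rule r2; match: 0->11, 1->6, 2->4, 3->17; deleted nodes 17; deleted edges (17,6,on); added nodes 21; added edges (21,4,on); result: nodes: 2:P, 4:P, 5:P, 6:P, 8:P, 10:t1, 11:t2, 13:t3, 14:tok, 18:tok, 19:tok, 20:tok, 21:tok edges: (2,10,in); (2,13,in); (6,11,in); (8,10,in); (11,4,out); (13,4,out); (14,2,on); (18,5,on); (19,4,on); (20,2,on); (21,4,on)
step 2: rule r3; match: 0->13, 1->2, 2->4, 3->14; deleted nodes 14; deleted edges (14,2,on); added nodes 22; added edges (22,4,on); result: nodes: 2:P, 4:P, 5:P, 6:P, 8:P, 10:t1, 11:t2, 13:t3, 18:tok, 19:tok, 20:tok, 21:tok, 22:tok edges: (2,10,in); (2,13,in); (6,11,in); (8,10,in); (11,4,out); (13,4,out); (18,5,on); (19,4,on); (20,2,on); (21,4,on); (22,4,on)
final:
nodes: 2:P, 4:P, 5:P, 6:P, 8:P, 10:t1, 11:t2, 13:t3, 18:tok, 19:tok, 20:tok, 21:tok, 22:tok
edges: (2,10,in); (2,13,in); (6,11,in); (8,10,in); (11,4,out); (13,4,out); (18,5,on); (19,4,on); (20,2,on); (21,4,on); (22,4,on)
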